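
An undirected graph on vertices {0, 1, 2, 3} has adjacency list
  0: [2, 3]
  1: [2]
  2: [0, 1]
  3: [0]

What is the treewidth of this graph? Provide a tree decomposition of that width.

Every bag has size at most 2, so the width is 2 − 1 = 1 and tw(G) ≤ 1. G has an edge, so its treewidth is at least 1. Combining the bounds, tw(G) = 1.

Treewidth 1.
One optimal decomposition is:
Bags: B1 = {0, 2}  B2 = {0, 3}  B3 = {1, 2}
Tree: B1–B2, B1–B3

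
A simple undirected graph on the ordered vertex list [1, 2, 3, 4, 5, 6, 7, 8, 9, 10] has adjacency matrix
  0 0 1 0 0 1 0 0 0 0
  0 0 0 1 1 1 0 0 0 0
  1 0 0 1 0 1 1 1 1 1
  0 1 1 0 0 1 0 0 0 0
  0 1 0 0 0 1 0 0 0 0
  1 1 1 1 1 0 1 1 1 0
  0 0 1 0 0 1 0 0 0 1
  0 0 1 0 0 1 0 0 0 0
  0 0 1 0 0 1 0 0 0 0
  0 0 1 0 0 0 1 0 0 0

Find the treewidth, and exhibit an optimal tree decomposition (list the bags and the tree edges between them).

Every bag has size at most 3, so the width is 3 − 1 = 2 and tw(G) ≤ 2. For the lower bound, the 3 vertices {3, 7, 10} are pairwise adjacent, and any tree decomposition puts a clique entirely inside one bag — forcing width ≥ 2. The upper and lower bounds meet at 2, so that is the treewidth.

Treewidth 2.
One optimal decomposition is:
Bags: B1 = {3, 4, 6}  B2 = {3, 6, 8}  B3 = {3, 6, 7}  B4 = {1, 3, 6}  B5 = {3, 6, 9}  B6 = {3, 7, 10}  B7 = {2, 4, 6}  B8 = {2, 5, 6}
Tree: B1–B2, B2–B3, B1–B4, B2–B5, B3–B6, B1–B7, B7–B8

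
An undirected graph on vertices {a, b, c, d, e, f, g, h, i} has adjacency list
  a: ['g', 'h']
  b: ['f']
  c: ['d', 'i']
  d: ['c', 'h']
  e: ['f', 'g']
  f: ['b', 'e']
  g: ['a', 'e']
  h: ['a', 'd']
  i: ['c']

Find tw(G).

A width-1 tree decomposition is:
Bags: B1 = {c, i}  B2 = {c, d}  B3 = {d, h}  B4 = {a, h}  B5 = {a, g}  B6 = {e, g}  B7 = {e, f}  B8 = {b, f}
Tree: B1–B2, B2–B3, B3–B4, B4–B5, B5–B6, B6–B7, B7–B8
Each bag holds 2 vertices, so the decomposition has width 1, which upper-bounds the treewidth. Since G has at least one edge (e.g. i–c), it is not an edgeless graph, so tw(G) ≥ 1. The upper and lower bounds meet at 1, so that is the treewidth.

1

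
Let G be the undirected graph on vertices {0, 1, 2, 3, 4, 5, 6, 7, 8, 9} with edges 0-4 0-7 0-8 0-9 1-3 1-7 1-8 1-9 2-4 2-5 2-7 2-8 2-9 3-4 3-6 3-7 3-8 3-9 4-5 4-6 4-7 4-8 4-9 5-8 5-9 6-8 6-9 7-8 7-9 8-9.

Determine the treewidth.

4

A width-4 tree decomposition is:
Bags: B1 = {3, 4, 7, 8, 9}  B2 = {2, 4, 7, 8, 9}  B3 = {1, 3, 7, 8, 9}  B4 = {0, 4, 7, 8, 9}  B5 = {3, 4, 6, 8, 9}  B6 = {2, 4, 5, 8, 9}
Tree: B1–B2, B1–B3, B1–B4, B1–B5, B2–B6
Every bag has size at most 5, so the width is 5 − 1 = 4 and tw(G) ≤ 4. On the other hand G contains the 5-clique {1, 3, 7, 8, 9}. A clique must lie in a single bag of any decomposition, so no decomposition can have width below 4. Combining the bounds, tw(G) = 4.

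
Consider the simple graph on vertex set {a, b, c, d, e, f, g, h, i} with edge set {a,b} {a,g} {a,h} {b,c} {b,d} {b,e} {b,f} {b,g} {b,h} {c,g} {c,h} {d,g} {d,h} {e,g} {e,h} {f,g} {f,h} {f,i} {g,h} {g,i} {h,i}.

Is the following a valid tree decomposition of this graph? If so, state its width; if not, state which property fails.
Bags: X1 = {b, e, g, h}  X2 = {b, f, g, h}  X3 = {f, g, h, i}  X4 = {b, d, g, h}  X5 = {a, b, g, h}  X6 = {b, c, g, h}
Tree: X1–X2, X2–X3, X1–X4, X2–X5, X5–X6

Yes; width 3.

Checking the three conditions: (i) the bags cover all of {a, b, c, d, e, f, g, h, i}; (ii) for each edge, some bag contains both endpoints; (iii) the bags containing any fixed vertex form a subtree. All hold, so the decomposition is valid with width 4 − 1 = 3.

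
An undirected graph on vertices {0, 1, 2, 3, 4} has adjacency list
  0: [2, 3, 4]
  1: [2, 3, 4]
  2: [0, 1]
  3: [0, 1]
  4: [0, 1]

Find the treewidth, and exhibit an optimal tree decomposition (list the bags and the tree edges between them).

Treewidth 2.
One optimal decomposition is:
Bags: B1 = {0, 1, 2}  B2 = {0, 1, 4}  B3 = {0, 1, 3}
Tree: B1–B2, B2–B3

The largest bag has 3 vertices, giving width 2; this decomposition certifies tw(G) ≤ 2. The edges 2–1–4–0–2 form a cycle, so G is not a tree and its treewidth is at least 2. The upper and lower bounds meet at 2, so that is the treewidth.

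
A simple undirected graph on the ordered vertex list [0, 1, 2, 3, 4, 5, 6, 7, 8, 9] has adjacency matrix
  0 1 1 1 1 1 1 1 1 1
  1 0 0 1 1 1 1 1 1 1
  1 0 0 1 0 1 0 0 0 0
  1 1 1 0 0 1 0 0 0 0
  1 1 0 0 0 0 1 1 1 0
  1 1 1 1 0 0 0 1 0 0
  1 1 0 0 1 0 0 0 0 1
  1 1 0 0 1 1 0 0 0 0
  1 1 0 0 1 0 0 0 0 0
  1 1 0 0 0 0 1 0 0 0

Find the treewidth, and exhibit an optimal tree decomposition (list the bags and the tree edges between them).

The largest bag has 4 vertices, giving width 3; this decomposition certifies tw(G) ≤ 3. For the lower bound, the 4 vertices {0, 1, 6, 9} are pairwise adjacent, and any tree decomposition puts a clique entirely inside one bag — forcing width ≥ 3. Combining the bounds, tw(G) = 3.

Treewidth 3.
One optimal decomposition is:
Bags: B1 = {0, 1, 4, 7}  B2 = {0, 1, 4, 8}  B3 = {0, 1, 4, 6}  B4 = {0, 1, 5, 7}  B5 = {0, 1, 3, 5}  B6 = {0, 1, 6, 9}  B7 = {0, 2, 3, 5}
Tree: B1–B2, B1–B3, B1–B4, B4–B5, B3–B6, B5–B7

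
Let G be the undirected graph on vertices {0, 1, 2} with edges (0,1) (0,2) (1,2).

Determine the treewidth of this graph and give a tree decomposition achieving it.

With just one bag of size 3, the width is 3 − 1 = 2, so tw(G) ≤ 2. On the other hand G contains the 3-clique {0, 1, 2}. A clique must lie in a single bag of any decomposition, so no decomposition can have width below 2. Therefore the treewidth is 2.

Treewidth 2.
One optimal decomposition is:
Bags: B1 = {0, 1, 2}
Tree: (single bag)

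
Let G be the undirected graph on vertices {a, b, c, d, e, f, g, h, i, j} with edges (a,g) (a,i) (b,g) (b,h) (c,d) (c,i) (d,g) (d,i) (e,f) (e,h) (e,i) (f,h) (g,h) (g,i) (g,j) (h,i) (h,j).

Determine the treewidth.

A width-2 tree decomposition is:
Bags: B1 = {e, h, i}  B2 = {e, f, h}  B3 = {g, h, i}  B4 = {d, g, i}  B5 = {a, g, i}  B6 = {b, g, h}  B7 = {g, h, j}  B8 = {c, d, i}
Tree: B1–B2, B1–B3, B3–B4, B3–B5, B3–B6, B3–B7, B4–B8
Each bag holds 3 vertices, so the decomposition has width 2, which upper-bounds the treewidth. For the lower bound, the 3 vertices {d, g, i} are pairwise adjacent, and any tree decomposition puts a clique entirely inside one bag — forcing width ≥ 2. Hence tw(G) = 2 exactly.

2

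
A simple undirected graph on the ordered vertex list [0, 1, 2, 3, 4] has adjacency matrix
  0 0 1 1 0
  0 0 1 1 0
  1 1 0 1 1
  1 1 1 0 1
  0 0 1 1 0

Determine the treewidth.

A width-2 tree decomposition is:
Bags: B1 = {1, 2, 3}  B2 = {0, 2, 3}  B3 = {2, 3, 4}
Tree: B1–B2, B1–B3
Every bag has size at most 3, so the width is 3 − 1 = 2 and tw(G) ≤ 2. For the lower bound, the 3 vertices {0, 2, 3} are pairwise adjacent, and any tree decomposition puts a clique entirely inside one bag — forcing width ≥ 2. Hence tw(G) = 2 exactly.

2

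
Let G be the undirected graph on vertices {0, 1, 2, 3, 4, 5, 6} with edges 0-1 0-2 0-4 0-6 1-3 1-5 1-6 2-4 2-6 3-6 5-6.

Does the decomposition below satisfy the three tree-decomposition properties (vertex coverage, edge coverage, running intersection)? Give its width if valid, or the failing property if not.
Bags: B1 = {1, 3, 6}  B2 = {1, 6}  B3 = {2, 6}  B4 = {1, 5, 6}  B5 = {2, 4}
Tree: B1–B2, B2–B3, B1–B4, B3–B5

No — vertex 0 appears in no bag.

A tree decomposition must satisfy three properties: every vertex lies in some bag; for every edge, both endpoints lie together in some bag; and for every vertex, the bags containing it form a connected subtree. Here vertex 0 appears in no bag, so the decomposition is invalid.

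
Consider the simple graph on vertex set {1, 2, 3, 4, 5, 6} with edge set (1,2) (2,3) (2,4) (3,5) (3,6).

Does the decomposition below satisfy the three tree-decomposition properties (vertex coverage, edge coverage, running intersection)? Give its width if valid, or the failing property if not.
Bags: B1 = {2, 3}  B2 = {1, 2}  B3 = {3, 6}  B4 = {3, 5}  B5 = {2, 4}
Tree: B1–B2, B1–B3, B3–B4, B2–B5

Checking the three conditions: (i) the bags cover all of {1, 2, 3, 4, 5, 6}; (ii) for each edge, some bag contains both endpoints; (iii) the bags containing any fixed vertex form a subtree. All hold, so the decomposition is valid with width 2 − 1 = 1.

Yes; width 1.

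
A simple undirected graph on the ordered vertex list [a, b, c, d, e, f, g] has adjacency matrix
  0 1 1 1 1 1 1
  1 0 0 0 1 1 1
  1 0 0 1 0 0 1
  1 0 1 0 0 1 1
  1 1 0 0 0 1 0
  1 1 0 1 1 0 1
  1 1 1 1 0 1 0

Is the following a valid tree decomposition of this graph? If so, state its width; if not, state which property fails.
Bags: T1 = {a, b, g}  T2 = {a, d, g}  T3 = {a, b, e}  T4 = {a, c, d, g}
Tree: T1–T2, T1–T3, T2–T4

No — vertex f appears in no bag.

A tree decomposition must satisfy three properties: every vertex lies in some bag; for every edge, both endpoints lie together in some bag; and for every vertex, the bags containing it form a connected subtree. Here vertex f appears in no bag, so the decomposition is invalid.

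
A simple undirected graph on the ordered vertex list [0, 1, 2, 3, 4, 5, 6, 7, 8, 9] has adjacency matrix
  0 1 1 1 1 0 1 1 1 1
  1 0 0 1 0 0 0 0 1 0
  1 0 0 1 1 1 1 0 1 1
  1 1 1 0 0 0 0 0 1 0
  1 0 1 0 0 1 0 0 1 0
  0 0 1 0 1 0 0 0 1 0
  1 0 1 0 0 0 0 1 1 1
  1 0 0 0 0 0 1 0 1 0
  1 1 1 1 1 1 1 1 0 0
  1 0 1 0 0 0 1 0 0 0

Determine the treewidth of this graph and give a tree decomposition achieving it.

The largest bag has 4 vertices, giving width 3; this decomposition certifies tw(G) ≤ 3. For the lower bound, the 4 vertices {0, 1, 3, 8} are pairwise adjacent, and any tree decomposition puts a clique entirely inside one bag — forcing width ≥ 3. Therefore the treewidth is 3.

Treewidth 3.
Bags: B1 = {0, 2, 6, 8}  B2 = {0, 2, 6, 9}  B3 = {0, 2, 3, 8}  B4 = {0, 6, 7, 8}  B5 = {0, 1, 3, 8}  B6 = {0, 2, 4, 8}  B7 = {2, 4, 5, 8}
Tree: B1–B2, B1–B3, B1–B4, B3–B5, B3–B6, B6–B7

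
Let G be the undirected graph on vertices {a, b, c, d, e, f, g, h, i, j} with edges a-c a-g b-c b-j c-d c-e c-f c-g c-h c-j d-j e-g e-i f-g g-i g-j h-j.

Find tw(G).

A width-2 tree decomposition is:
Bags: B1 = {e, g, i}  B2 = {c, e, g}  B3 = {a, c, g}  B4 = {c, g, j}  B5 = {c, h, j}  B6 = {c, d, j}  B7 = {c, f, g}  B8 = {b, c, j}
Tree: B1–B2, B2–B3, B3–B4, B4–B5, B4–B6, B4–B7, B4–B8
Every bag has size at most 3, so the width is 3 − 1 = 2 and tw(G) ≤ 2. Conversely, {c, d, j} is a clique of size 3, and the vertices of any clique must share a bag in every tree decomposition; so some bag has ≥ 3 vertices and tw(G) ≥ 2. Therefore the treewidth is 2.

2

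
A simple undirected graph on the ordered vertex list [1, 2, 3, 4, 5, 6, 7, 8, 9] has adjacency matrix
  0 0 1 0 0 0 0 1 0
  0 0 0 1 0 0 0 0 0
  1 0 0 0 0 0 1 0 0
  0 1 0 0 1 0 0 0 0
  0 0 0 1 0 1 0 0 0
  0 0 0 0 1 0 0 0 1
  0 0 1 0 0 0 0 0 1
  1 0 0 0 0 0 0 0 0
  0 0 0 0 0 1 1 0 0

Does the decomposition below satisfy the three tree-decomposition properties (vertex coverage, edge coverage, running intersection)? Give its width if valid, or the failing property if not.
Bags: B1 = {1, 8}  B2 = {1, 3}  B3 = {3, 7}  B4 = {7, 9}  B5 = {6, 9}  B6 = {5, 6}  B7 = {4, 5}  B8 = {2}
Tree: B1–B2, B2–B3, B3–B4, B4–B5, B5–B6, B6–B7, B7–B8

A tree decomposition must satisfy three properties: every vertex lies in some bag; for every edge, both endpoints lie together in some bag; and for every vertex, the bags containing it form a connected subtree. Here edge (4,2) lies in no bag, so the decomposition is invalid.

No — edge (4,2) lies in no bag.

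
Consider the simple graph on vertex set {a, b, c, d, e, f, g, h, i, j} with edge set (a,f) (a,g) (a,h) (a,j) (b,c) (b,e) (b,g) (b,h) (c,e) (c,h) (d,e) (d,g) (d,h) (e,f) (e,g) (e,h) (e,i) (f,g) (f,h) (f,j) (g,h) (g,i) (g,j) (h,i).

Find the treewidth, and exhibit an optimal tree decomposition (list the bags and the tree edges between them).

Treewidth 3.
Bags: B1 = {b, c, e, h}  B2 = {b, e, g, h}  B3 = {e, f, g, h}  B4 = {a, f, g, h}  B5 = {a, f, g, j}  B6 = {e, g, h, i}  B7 = {d, e, g, h}
Tree: B1–B2, B2–B3, B3–B4, B4–B5, B2–B6, B2–B7

The largest bag has 4 vertices, giving width 3; this decomposition certifies tw(G) ≤ 3. For the lower bound, the 4 vertices {a, f, g, j} are pairwise adjacent, and any tree decomposition puts a clique entirely inside one bag — forcing width ≥ 3. Therefore the treewidth is 3.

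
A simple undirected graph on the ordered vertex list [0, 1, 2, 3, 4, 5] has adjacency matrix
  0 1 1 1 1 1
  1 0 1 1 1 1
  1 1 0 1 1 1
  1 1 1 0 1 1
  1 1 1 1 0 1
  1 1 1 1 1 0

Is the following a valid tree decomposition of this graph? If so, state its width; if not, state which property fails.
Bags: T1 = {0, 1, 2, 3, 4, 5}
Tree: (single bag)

Yes; width 5.

Checking the three conditions: (i) the bags cover all of {0, 1, 2, 3, 4, 5}; (ii) for each edge, some bag contains both endpoints; (iii) the bags containing any fixed vertex form a subtree. All hold, so the decomposition is valid with width 6 − 1 = 5.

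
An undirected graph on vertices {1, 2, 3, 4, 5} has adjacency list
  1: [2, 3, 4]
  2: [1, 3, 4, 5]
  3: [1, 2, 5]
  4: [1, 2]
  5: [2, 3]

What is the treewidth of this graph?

A width-2 tree decomposition is:
Bags: B1 = {1, 2, 3}  B2 = {1, 2, 4}  B3 = {2, 3, 5}
Tree: B1–B2, B1–B3
The largest bag has 3 vertices, giving width 2; this decomposition certifies tw(G) ≤ 2. For the lower bound, the 3 vertices {1, 2, 3} are pairwise adjacent, and any tree decomposition puts a clique entirely inside one bag — forcing width ≥ 2. Therefore the treewidth is 2.

2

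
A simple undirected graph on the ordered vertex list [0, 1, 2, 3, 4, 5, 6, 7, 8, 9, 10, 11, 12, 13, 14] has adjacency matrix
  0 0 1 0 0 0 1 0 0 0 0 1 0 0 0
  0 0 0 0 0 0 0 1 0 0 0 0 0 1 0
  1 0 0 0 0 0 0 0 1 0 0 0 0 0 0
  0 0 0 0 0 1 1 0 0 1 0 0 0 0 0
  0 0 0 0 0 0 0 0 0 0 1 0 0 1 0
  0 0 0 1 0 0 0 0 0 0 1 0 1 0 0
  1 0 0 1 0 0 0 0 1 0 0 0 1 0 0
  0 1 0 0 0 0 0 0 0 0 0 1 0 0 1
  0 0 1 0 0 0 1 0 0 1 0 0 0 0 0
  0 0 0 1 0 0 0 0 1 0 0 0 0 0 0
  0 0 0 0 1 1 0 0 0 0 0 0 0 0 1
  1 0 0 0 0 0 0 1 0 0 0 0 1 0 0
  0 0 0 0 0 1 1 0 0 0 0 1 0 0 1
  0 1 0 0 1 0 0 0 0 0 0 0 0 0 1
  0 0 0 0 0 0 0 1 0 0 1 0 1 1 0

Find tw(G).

A width-3 tree decomposition is:
Bags: B1 = {0, 2, 8, 9}  B2 = {0, 6, 8, 9}  B3 = {0, 3, 6, 9}  B4 = {0, 3, 6, 11}  B5 = {3, 6, 11, 12}  B6 = {3, 5, 11, 12}  B7 = {5, 7, 11, 12}  B8 = {5, 7, 12, 14}  B9 = {5, 7, 10, 14}  B10 = {1, 7, 10, 14}  B11 = {1, 10, 13, 14}  B12 = {1, 4, 10, 13}
Tree: B1–B2, B2–B3, B3–B4, B4–B5, B5–B6, B6–B7, B7–B8, B8–B9, B9–B10, B10–B11, B11–B12
Every bag has size at most 4, so the width is 4 − 1 = 3 and tw(G) ≤ 3. For the lower bound: the 4 vertex sets {2,8,9}, {0}, {6}, {3,5,11,12} are disjoint, each induces a connected subgraph, and every pair is joined by at least one edge of G. Contracting each set to a single vertex therefore yields K_{4} as a minor, and since treewidth is minor-monotone, tw(G) ≥ tw(K_{4}) = 3. Therefore the treewidth is 3.

3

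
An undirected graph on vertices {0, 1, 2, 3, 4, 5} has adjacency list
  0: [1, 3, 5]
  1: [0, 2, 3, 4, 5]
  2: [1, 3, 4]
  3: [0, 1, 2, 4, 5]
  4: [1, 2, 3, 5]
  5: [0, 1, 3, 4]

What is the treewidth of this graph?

3

A width-3 tree decomposition is:
Bags: B1 = {0, 1, 3, 5}  B2 = {1, 3, 4, 5}  B3 = {1, 2, 3, 4}
Tree: B1–B2, B2–B3
Each bag holds 4 vertices, so the decomposition has width 3, which upper-bounds the treewidth. Conversely, {0, 1, 3, 5} is a clique of size 4, and the vertices of any clique must share a bag in every tree decomposition; so some bag has ≥ 4 vertices and tw(G) ≥ 3. Therefore the treewidth is 3.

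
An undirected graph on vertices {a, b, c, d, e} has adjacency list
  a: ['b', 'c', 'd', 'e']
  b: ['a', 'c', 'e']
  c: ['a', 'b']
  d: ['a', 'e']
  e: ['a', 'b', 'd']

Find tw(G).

A width-2 tree decomposition is:
Bags: B1 = {a, b, e}  B2 = {a, d, e}  B3 = {a, b, c}
Tree: B1–B2, B1–B3
The largest bag has 3 vertices, giving width 2; this decomposition certifies tw(G) ≤ 2. Conversely, {a, d, e} is a clique of size 3, and the vertices of any clique must share a bag in every tree decomposition; so some bag has ≥ 3 vertices and tw(G) ≥ 2. Combining the bounds, tw(G) = 2.

2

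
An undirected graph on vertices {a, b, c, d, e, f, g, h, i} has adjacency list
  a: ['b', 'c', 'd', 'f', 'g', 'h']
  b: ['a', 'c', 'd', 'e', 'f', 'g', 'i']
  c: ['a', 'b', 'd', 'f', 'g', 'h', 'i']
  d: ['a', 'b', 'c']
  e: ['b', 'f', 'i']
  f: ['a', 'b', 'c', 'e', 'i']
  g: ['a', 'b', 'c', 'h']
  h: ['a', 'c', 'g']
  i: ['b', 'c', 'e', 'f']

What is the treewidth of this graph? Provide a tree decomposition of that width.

Treewidth 3.
One optimal decomposition is:
Bags: B1 = {a, b, c, f}  B2 = {a, b, c, g}  B3 = {b, c, f, i}  B4 = {a, c, g, h}  B5 = {b, e, f, i}  B6 = {a, b, c, d}
Tree: B1–B2, B1–B3, B2–B4, B3–B5, B2–B6

Every bag has size at most 4, so the width is 4 − 1 = 3 and tw(G) ≤ 3. Conversely, {a, c, g, h} is a clique of size 4, and the vertices of any clique must share a bag in every tree decomposition; so some bag has ≥ 4 vertices and tw(G) ≥ 3. The upper and lower bounds meet at 3, so that is the treewidth.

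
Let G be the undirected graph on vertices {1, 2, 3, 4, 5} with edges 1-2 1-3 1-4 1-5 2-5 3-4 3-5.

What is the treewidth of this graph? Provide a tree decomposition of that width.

Every bag has size at most 3, so the width is 3 − 1 = 2 and tw(G) ≤ 2. Conversely, {1, 2, 5} is a clique of size 3, and the vertices of any clique must share a bag in every tree decomposition; so some bag has ≥ 3 vertices and tw(G) ≥ 2. Therefore the treewidth is 2.

Treewidth 2.
Bags: B1 = {1, 2, 5}  B2 = {1, 3, 5}  B3 = {1, 3, 4}
Tree: B1–B2, B2–B3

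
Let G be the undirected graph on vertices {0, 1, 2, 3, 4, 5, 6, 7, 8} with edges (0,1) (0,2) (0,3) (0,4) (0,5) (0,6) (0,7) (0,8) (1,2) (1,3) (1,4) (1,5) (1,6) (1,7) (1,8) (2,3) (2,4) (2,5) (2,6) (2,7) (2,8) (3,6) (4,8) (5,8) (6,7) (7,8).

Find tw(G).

A width-4 tree decomposition is:
Bags: B1 = {0, 1, 2, 7, 8}  B2 = {0, 1, 2, 4, 8}  B3 = {0, 1, 2, 5, 8}  B4 = {0, 1, 2, 6, 7}  B5 = {0, 1, 2, 3, 6}
Tree: B1–B2, B2–B3, B1–B4, B4–B5
Each bag holds 5 vertices, so the decomposition has width 4, which upper-bounds the treewidth. For the lower bound, the 5 vertices {0, 1, 2, 4, 8} are pairwise adjacent, and any tree decomposition puts a clique entirely inside one bag — forcing width ≥ 4. Hence tw(G) = 4 exactly.

4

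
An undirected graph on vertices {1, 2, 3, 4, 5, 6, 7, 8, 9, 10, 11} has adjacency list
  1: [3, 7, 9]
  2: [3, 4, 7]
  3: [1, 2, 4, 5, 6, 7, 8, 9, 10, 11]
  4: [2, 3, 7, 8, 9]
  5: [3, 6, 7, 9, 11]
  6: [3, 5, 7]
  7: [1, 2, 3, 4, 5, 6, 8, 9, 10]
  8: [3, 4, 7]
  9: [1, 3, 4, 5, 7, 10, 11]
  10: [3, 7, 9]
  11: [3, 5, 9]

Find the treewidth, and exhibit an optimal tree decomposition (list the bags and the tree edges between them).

Treewidth 3.
Bags: B1 = {3, 5, 9, 11}  B2 = {3, 5, 7, 9}  B3 = {3, 4, 7, 9}  B4 = {3, 7, 9, 10}  B5 = {1, 3, 7, 9}  B6 = {2, 3, 4, 7}  B7 = {3, 4, 7, 8}  B8 = {3, 5, 6, 7}
Tree: B1–B2, B2–B3, B2–B4, B4–B5, B3–B6, B6–B7, B2–B8

Each bag holds 4 vertices, so the decomposition has width 3, which upper-bounds the treewidth. On the other hand G contains the 4-clique {3, 5, 9, 11}. A clique must lie in a single bag of any decomposition, so no decomposition can have width below 3. Combining the bounds, tw(G) = 3.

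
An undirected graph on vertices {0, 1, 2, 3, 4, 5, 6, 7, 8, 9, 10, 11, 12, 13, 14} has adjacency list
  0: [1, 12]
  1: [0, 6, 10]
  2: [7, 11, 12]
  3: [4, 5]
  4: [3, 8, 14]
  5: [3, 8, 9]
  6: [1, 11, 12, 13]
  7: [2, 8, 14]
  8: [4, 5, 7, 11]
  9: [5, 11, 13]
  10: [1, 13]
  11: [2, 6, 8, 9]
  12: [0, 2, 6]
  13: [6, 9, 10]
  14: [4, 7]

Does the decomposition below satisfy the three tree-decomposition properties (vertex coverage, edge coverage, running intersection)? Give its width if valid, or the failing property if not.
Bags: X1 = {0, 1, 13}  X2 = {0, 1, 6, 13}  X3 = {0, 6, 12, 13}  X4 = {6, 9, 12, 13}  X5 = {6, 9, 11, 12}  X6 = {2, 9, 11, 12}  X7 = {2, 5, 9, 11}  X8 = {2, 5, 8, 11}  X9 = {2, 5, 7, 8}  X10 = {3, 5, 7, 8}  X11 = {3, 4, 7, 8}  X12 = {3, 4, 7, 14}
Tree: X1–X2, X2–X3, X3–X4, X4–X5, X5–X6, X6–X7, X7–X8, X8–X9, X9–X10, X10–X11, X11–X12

A tree decomposition must satisfy three properties: every vertex lies in some bag; for every edge, both endpoints lie together in some bag; and for every vertex, the bags containing it form a connected subtree. Here vertex 10 appears in no bag, so the decomposition is invalid.

No — vertex 10 appears in no bag.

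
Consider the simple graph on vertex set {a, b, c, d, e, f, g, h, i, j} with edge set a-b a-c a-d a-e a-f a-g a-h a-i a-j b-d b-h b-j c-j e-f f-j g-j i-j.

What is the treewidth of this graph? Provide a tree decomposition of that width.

Treewidth 2.
One such decomposition:
Bags: B1 = {a, b, j}  B2 = {a, g, j}  B3 = {a, b, d}  B4 = {a, f, j}  B5 = {a, c, j}  B6 = {a, e, f}  B7 = {a, b, h}  B8 = {a, i, j}
Tree: B1–B2, B1–B3, B1–B4, B2–B5, B4–B6, B3–B7, B2–B8

The largest bag has 3 vertices, giving width 2; this decomposition certifies tw(G) ≤ 2. For the lower bound, the 3 vertices {a, b, d} are pairwise adjacent, and any tree decomposition puts a clique entirely inside one bag — forcing width ≥ 2. The upper and lower bounds meet at 2, so that is the treewidth.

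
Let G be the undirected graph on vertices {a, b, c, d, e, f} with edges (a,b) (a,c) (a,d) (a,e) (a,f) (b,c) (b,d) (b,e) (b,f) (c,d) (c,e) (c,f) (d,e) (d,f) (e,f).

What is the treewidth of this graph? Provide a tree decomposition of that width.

Treewidth 5.
One optimal decomposition is:
Bags: B1 = {a, b, c, d, e, f}
Tree: (single bag)

A single bag containing all 6 vertices is trivially a valid decomposition of width 5. Conversely, {a, b, c, d, e, f} is a clique of size 6, and the vertices of any clique must share a bag in every tree decomposition; so some bag has ≥ 6 vertices and tw(G) ≥ 5. Therefore the treewidth is 5.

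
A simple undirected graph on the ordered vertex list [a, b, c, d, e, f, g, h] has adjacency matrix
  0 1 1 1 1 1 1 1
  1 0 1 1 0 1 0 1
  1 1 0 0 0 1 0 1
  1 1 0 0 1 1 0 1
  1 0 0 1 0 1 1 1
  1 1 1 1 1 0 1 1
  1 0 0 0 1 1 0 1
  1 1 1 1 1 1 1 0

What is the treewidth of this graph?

A width-4 tree decomposition is:
Bags: B1 = {a, b, d, f, h}  B2 = {a, b, c, f, h}  B3 = {a, d, e, f, h}  B4 = {a, e, f, g, h}
Tree: B1–B2, B1–B3, B3–B4
The largest bag has 5 vertices, giving width 4; this decomposition certifies tw(G) ≤ 4. On the other hand G contains the 5-clique {a, d, e, f, h}. A clique must lie in a single bag of any decomposition, so no decomposition can have width below 4. The upper and lower bounds meet at 4, so that is the treewidth.

4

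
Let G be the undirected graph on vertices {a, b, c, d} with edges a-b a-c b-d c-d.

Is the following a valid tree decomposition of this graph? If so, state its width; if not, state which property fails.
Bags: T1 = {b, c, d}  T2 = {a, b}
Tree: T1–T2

A tree decomposition must satisfy three properties: every vertex lies in some bag; for every edge, both endpoints lie together in some bag; and for every vertex, the bags containing it form a connected subtree. Here edge (c,a) lies in no bag, so the decomposition is invalid.

No — edge (c,a) lies in no bag.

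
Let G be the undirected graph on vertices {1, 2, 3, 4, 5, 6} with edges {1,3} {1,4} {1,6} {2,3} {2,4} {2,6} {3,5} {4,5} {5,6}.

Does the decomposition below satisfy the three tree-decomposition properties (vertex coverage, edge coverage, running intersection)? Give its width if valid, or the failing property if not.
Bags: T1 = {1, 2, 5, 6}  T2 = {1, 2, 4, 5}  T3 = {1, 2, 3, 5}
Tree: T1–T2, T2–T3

Yes; width 3.

Checking the three conditions: (i) the bags cover all of {1, 2, 3, 4, 5, 6}; (ii) for each edge, some bag contains both endpoints; (iii) the bags containing any fixed vertex form a subtree. All hold, so the decomposition is valid with width 4 − 1 = 3.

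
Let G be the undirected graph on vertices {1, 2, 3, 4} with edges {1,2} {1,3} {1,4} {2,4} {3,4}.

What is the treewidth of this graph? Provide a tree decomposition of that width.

Treewidth 2.
One such decomposition:
Bags: B1 = {1, 2, 4}  B2 = {1, 3, 4}
Tree: B1–B2

Every bag has size at most 3, so the width is 3 − 1 = 2 and tw(G) ≤ 2. On the other hand G contains the 3-clique {1, 2, 4}. A clique must lie in a single bag of any decomposition, so no decomposition can have width below 2. Therefore the treewidth is 2.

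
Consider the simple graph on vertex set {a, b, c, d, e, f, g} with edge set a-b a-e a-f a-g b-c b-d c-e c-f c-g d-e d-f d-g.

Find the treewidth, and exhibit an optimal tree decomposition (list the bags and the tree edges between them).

Treewidth 3.
One optimal decomposition is:
Bags: B1 = {a, b, c, d}  B2 = {a, c, d, g}  B3 = {a, c, d, e}  B4 = {a, c, d, f}
Tree: B1–B2, B2–B3, B3–B4

Each bag holds 4 vertices, so the decomposition has width 3, which upper-bounds the treewidth. For the lower bound: the 4 vertex sets {b,c}, {d,g}, {a}, {e} are disjoint, each induces a connected subgraph, and every pair is joined by at least one edge of G. Contracting each set to a single vertex therefore yields K_{4} as a minor, and since treewidth is minor-monotone, tw(G) ≥ tw(K_{4}) = 3. Therefore the treewidth is 3.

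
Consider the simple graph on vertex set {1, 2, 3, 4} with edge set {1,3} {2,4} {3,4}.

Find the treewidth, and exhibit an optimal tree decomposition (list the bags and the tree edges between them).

Every bag has size at most 2, so the width is 2 − 1 = 1 and tw(G) ≤ 1. Any graph with an edge has treewidth ≥ 1, and G has the edge 2–4. Therefore the treewidth is 1.

Treewidth 1.
One such decomposition:
Bags: B1 = {2, 4}  B2 = {3, 4}  B3 = {1, 3}
Tree: B1–B2, B2–B3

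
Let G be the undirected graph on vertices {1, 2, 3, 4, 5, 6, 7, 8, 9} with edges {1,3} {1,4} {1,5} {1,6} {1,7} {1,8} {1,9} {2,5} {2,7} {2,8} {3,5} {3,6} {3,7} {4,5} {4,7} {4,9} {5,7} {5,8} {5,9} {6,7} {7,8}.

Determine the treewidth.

3

A width-3 tree decomposition is:
Bags: B1 = {1, 4, 5, 7}  B2 = {1, 3, 5, 7}  B3 = {1, 3, 6, 7}  B4 = {1, 5, 7, 8}  B5 = {2, 5, 7, 8}  B6 = {1, 4, 5, 9}
Tree: B1–B2, B2–B3, B1–B4, B4–B5, B1–B6
Every bag has size at most 4, so the width is 4 − 1 = 3 and tw(G) ≤ 3. On the other hand G contains the 4-clique {1, 4, 5, 9}. A clique must lie in a single bag of any decomposition, so no decomposition can have width below 3. Therefore the treewidth is 3.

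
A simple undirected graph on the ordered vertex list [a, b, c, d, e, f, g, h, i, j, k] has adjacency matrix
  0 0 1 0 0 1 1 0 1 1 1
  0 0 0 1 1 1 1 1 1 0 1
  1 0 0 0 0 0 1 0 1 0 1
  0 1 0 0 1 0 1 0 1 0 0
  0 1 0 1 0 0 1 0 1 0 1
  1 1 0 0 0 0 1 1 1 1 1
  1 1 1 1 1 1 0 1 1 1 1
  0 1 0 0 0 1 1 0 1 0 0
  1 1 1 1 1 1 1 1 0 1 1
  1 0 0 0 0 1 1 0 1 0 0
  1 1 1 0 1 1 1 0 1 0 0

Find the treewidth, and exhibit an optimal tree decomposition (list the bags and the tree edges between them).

Treewidth 4.
One such decomposition:
Bags: B1 = {a, f, g, i, k}  B2 = {a, c, g, i, k}  B3 = {b, f, g, i, k}  B4 = {b, f, g, h, i}  B5 = {a, f, g, i, j}  B6 = {b, e, g, i, k}  B7 = {b, d, e, g, i}
Tree: B1–B2, B1–B3, B3–B4, B1–B5, B3–B6, B6–B7

Each bag holds 5 vertices, so the decomposition has width 4, which upper-bounds the treewidth. Conversely, {b, d, e, g, i} is a clique of size 5, and the vertices of any clique must share a bag in every tree decomposition; so some bag has ≥ 5 vertices and tw(G) ≥ 4. Combining the bounds, tw(G) = 4.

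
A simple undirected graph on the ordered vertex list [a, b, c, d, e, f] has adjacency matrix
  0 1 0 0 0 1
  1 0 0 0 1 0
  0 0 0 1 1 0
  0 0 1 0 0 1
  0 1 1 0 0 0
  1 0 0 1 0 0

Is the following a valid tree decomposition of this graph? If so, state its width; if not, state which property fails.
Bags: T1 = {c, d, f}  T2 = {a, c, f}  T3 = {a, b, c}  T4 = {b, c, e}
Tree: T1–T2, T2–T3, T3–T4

Yes; width 2.

Checking the three conditions: (i) the bags cover all of {a, b, c, d, e, f}; (ii) for each edge, some bag contains both endpoints; (iii) the bags containing any fixed vertex form a subtree. All hold, so the decomposition is valid with width 3 − 1 = 2.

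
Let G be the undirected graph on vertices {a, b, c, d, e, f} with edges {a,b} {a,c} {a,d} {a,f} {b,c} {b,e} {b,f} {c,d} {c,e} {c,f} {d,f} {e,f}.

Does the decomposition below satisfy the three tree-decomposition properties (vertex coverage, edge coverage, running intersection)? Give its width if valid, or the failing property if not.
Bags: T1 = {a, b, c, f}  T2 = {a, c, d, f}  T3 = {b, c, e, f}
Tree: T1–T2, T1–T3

Checking the three conditions: (i) the bags cover all of {a, b, c, d, e, f}; (ii) for each edge, some bag contains both endpoints; (iii) the bags containing any fixed vertex form a subtree. All hold, so the decomposition is valid with width 4 − 1 = 3.

Yes; width 3.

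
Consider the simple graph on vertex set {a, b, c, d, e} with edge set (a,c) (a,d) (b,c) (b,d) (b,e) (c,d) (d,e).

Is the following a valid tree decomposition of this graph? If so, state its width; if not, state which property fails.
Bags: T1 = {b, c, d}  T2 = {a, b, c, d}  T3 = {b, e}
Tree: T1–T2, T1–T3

A tree decomposition must satisfy three properties: every vertex lies in some bag; for every edge, both endpoints lie together in some bag; and for every vertex, the bags containing it form a connected subtree. Here edge (d,e) lies in no bag, so the decomposition is invalid.

No — edge (d,e) lies in no bag.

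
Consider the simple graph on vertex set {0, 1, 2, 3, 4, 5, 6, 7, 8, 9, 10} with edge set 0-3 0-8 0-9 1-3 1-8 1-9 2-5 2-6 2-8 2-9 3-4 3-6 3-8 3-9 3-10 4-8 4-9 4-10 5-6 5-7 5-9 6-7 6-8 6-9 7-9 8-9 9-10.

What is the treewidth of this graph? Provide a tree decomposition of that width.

The largest bag has 4 vertices, giving width 3; this decomposition certifies tw(G) ≤ 3. For the lower bound, the 4 vertices {2, 6, 8, 9} are pairwise adjacent, and any tree decomposition puts a clique entirely inside one bag — forcing width ≥ 3. The upper and lower bounds meet at 3, so that is the treewidth.

Treewidth 3.
One optimal decomposition is:
Bags: B1 = {2, 6, 8, 9}  B2 = {3, 6, 8, 9}  B3 = {3, 4, 8, 9}  B4 = {2, 5, 6, 9}  B5 = {1, 3, 8, 9}  B6 = {3, 4, 9, 10}  B7 = {0, 3, 8, 9}  B8 = {5, 6, 7, 9}
Tree: B1–B2, B2–B3, B1–B4, B3–B5, B3–B6, B3–B7, B4–B8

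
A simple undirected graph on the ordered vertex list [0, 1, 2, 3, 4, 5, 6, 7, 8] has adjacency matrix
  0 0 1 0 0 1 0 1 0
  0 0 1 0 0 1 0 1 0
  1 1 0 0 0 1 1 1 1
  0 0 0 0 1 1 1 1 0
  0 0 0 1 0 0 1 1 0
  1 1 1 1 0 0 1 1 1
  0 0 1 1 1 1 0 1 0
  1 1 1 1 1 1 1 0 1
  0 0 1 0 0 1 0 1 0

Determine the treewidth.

3

A width-3 tree decomposition is:
Bags: B1 = {3, 5, 6, 7}  B2 = {2, 5, 6, 7}  B3 = {1, 2, 5, 7}  B4 = {0, 2, 5, 7}  B5 = {2, 5, 7, 8}  B6 = {3, 4, 6, 7}
Tree: B1–B2, B2–B3, B3–B4, B3–B5, B1–B6
Each bag holds 4 vertices, so the decomposition has width 3, which upper-bounds the treewidth. On the other hand G contains the 4-clique {3, 4, 6, 7}. A clique must lie in a single bag of any decomposition, so no decomposition can have width below 3. Therefore the treewidth is 3.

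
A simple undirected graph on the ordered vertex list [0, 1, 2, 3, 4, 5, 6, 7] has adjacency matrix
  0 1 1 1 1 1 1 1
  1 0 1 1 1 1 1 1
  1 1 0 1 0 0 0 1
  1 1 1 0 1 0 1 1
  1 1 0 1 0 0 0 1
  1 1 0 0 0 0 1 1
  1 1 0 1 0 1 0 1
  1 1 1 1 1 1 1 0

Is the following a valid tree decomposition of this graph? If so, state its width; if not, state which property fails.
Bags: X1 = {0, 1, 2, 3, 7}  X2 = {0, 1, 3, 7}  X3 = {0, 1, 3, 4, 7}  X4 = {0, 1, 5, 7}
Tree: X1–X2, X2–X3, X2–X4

No — vertex 6 appears in no bag.

A tree decomposition must satisfy three properties: every vertex lies in some bag; for every edge, both endpoints lie together in some bag; and for every vertex, the bags containing it form a connected subtree. Here vertex 6 appears in no bag, so the decomposition is invalid.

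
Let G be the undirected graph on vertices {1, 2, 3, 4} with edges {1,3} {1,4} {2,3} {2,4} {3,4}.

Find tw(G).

A width-2 tree decomposition is:
Bags: B1 = {1, 3, 4}  B2 = {2, 3, 4}
Tree: B1–B2
The largest bag has 3 vertices, giving width 2; this decomposition certifies tw(G) ≤ 2. For the lower bound, the 3 vertices {1, 3, 4} are pairwise adjacent, and any tree decomposition puts a clique entirely inside one bag — forcing width ≥ 2. Hence tw(G) = 2 exactly.

2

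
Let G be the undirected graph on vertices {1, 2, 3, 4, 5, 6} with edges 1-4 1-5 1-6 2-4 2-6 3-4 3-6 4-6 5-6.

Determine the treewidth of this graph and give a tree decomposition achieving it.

Each bag holds 3 vertices, so the decomposition has width 2, which upper-bounds the treewidth. Conversely, {1, 4, 6} is a clique of size 3, and the vertices of any clique must share a bag in every tree decomposition; so some bag has ≥ 3 vertices and tw(G) ≥ 2. The upper and lower bounds meet at 2, so that is the treewidth.

Treewidth 2.
One optimal decomposition is:
Bags: B1 = {2, 4, 6}  B2 = {1, 4, 6}  B3 = {3, 4, 6}  B4 = {1, 5, 6}
Tree: B1–B2, B1–B3, B2–B4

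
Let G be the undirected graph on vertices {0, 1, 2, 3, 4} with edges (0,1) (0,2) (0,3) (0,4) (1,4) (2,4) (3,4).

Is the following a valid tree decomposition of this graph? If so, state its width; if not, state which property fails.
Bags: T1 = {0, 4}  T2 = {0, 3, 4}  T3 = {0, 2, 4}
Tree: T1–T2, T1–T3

A tree decomposition must satisfy three properties: every vertex lies in some bag; for every edge, both endpoints lie together in some bag; and for every vertex, the bags containing it form a connected subtree. Here vertex 1 appears in no bag, so the decomposition is invalid.

No — vertex 1 appears in no bag.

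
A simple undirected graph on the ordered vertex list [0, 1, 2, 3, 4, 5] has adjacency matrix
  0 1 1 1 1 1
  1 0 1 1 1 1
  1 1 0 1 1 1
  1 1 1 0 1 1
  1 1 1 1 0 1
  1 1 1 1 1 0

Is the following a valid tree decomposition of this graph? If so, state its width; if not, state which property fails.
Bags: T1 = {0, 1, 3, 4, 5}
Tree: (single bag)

No — vertex 2 appears in no bag.

A tree decomposition must satisfy three properties: every vertex lies in some bag; for every edge, both endpoints lie together in some bag; and for every vertex, the bags containing it form a connected subtree. Here vertex 2 appears in no bag, so the decomposition is invalid.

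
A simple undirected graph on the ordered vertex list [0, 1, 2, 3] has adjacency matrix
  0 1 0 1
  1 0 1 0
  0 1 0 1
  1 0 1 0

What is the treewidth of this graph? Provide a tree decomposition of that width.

The largest bag has 3 vertices, giving width 2; this decomposition certifies tw(G) ≤ 2. Since 2–1–0–3–2 is a cycle in G, G is not acyclic. Forests are exactly the graphs of treewidth ≤ 1, so tw(G) ≥ 2. The upper and lower bounds meet at 2, so that is the treewidth.

Treewidth 2.
Bags: B1 = {0, 1, 2}  B2 = {0, 2, 3}
Tree: B1–B2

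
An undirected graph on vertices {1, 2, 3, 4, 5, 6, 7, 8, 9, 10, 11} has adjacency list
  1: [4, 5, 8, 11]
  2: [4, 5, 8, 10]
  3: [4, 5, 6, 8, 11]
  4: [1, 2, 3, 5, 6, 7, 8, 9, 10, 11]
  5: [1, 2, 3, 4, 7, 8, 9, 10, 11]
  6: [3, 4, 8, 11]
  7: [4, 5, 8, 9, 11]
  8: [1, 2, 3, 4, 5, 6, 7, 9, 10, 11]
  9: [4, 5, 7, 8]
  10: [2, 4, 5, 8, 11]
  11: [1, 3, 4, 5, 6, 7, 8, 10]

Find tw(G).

A width-4 tree decomposition is:
Bags: B1 = {3, 4, 5, 8, 11}  B2 = {1, 4, 5, 8, 11}  B3 = {4, 5, 8, 10, 11}  B4 = {3, 4, 6, 8, 11}  B5 = {4, 5, 7, 8, 11}  B6 = {2, 4, 5, 8, 10}  B7 = {4, 5, 7, 8, 9}
Tree: B1–B2, B1–B3, B1–B4, B1–B5, B3–B6, B5–B7
Each bag holds 5 vertices, so the decomposition has width 4, which upper-bounds the treewidth. For the lower bound, the 5 vertices {4, 5, 7, 8, 9} are pairwise adjacent, and any tree decomposition puts a clique entirely inside one bag — forcing width ≥ 4. Hence tw(G) = 4 exactly.

4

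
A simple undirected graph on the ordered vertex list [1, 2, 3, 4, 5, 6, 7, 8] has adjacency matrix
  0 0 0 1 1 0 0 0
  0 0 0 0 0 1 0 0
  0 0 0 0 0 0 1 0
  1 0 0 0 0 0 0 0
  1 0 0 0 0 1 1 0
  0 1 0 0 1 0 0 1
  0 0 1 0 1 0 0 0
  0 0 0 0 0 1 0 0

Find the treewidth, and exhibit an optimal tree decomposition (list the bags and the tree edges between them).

Every bag has size at most 2, so the width is 2 − 1 = 1 and tw(G) ≤ 1. G has an edge, so its treewidth is at least 1. Hence tw(G) = 1 exactly.

Treewidth 1.
One optimal decomposition is:
Bags: B1 = {5, 7}  B2 = {5, 6}  B3 = {3, 7}  B4 = {6, 8}  B5 = {2, 6}  B6 = {1, 5}  B7 = {1, 4}
Tree: B1–B2, B1–B3, B2–B4, B4–B5, B1–B6, B6–B7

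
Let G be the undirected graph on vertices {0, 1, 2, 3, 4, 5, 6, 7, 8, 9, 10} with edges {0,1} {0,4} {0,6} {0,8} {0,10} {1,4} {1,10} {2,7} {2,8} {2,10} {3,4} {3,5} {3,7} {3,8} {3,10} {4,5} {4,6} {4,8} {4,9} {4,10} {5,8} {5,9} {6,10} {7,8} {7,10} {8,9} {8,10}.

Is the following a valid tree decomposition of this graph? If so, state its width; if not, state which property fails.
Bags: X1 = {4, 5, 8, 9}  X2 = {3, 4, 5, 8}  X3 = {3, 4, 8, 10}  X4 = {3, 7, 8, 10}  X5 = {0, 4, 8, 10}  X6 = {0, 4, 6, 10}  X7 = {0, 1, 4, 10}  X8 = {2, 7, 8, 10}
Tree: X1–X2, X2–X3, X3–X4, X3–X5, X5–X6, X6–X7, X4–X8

Vertex coverage: the bags together contain {0, 1, 2, 3, 4, 5, 6, 7, 8, 9, 10}, the full vertex set. Edge coverage: each edge of G has both endpoints in at least one bag. Running intersection: for every vertex, the bags containing it form a connected subtree. All three properties hold, so this is a valid tree decomposition of width max|bag| − 1 = 3, and hence tw(G) ≤ 3.

Yes; width 3.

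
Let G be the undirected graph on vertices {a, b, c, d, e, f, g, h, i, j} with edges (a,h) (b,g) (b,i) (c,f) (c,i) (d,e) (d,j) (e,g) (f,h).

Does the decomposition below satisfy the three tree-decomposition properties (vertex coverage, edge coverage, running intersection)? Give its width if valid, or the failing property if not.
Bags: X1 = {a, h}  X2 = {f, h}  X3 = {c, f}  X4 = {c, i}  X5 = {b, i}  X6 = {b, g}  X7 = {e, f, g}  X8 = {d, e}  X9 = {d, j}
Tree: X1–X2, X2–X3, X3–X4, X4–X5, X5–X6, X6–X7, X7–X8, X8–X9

No — bags containing vertex f are not connected in the tree.

A tree decomposition must satisfy three properties: every vertex lies in some bag; for every edge, both endpoints lie together in some bag; and for every vertex, the bags containing it form a connected subtree. Here bags containing vertex f are not connected in the tree, so the decomposition is invalid.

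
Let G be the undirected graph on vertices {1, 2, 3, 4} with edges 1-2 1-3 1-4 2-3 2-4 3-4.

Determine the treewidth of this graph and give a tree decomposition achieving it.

With just one bag of size 4, the width is 4 − 1 = 3, so tw(G) ≤ 3. Conversely, {1, 2, 3, 4} is a clique of size 4, and the vertices of any clique must share a bag in every tree decomposition; so some bag has ≥ 4 vertices and tw(G) ≥ 3. Combining the bounds, tw(G) = 3.

Treewidth 3.
One such decomposition:
Bags: B1 = {1, 2, 3, 4}
Tree: (single bag)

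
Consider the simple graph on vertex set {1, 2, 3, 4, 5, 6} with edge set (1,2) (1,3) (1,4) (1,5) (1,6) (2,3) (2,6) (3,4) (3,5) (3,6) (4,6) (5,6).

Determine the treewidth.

3

A width-3 tree decomposition is:
Bags: B1 = {1, 3, 4, 6}  B2 = {1, 3, 5, 6}  B3 = {1, 2, 3, 6}
Tree: B1–B2, B2–B3
The largest bag has 4 vertices, giving width 3; this decomposition certifies tw(G) ≤ 3. Conversely, {1, 2, 3, 6} is a clique of size 4, and the vertices of any clique must share a bag in every tree decomposition; so some bag has ≥ 4 vertices and tw(G) ≥ 3. Therefore the treewidth is 3.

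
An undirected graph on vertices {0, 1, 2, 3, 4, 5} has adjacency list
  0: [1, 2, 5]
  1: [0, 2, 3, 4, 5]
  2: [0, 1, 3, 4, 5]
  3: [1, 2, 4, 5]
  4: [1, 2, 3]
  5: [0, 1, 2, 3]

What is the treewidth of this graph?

A width-3 tree decomposition is:
Bags: B1 = {0, 1, 2, 5}  B2 = {1, 2, 3, 5}  B3 = {1, 2, 3, 4}
Tree: B1–B2, B2–B3
Every bag has size at most 4, so the width is 4 − 1 = 3 and tw(G) ≤ 3. Conversely, {0, 1, 2, 5} is a clique of size 4, and the vertices of any clique must share a bag in every tree decomposition; so some bag has ≥ 4 vertices and tw(G) ≥ 3. Therefore the treewidth is 3.

3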